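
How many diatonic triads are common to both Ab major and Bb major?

2

Diatonic triads of Ab major: Ab major (I), Bb minor (ii), C minor (iii), Db major (IV), Eb major (V), F minor (vi), G diminished (vii°).
Diatonic triads of Bb major: Bb major (I), C minor (ii), D minor (iii), Eb major (IV), F major (V), G minor (vi), A diminished (vii°).
Matching root and quality in both lists: C minor, Eb major.
That gives 2 common triads.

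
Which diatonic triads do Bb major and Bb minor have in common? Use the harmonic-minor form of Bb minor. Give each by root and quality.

Triads in Bb major: Bb (I), Cm (ii), Dm (iii), Eb (IV), F (V), Gm (vi), Adim (vii°).
Triads in Bb minor (harmonic minor): Bbm (i), Cdim (ii°), Dbaug (III+), Ebm (iv), F (V), Gb (VI), Adim (vii°).
Shared triads with their functions: F (V in Bb major, V in Bb minor); Adim (vii° in Bb major, vii° in Bb minor).

F, Adim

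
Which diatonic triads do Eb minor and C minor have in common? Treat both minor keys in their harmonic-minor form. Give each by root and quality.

Triads in Eb minor (harmonic minor): Ebm (i), Fdim (ii°), Gbaug (III+), Abm (iv), Bb (V), Cb (VI), Ddim (vii°).
Triads in C minor (harmonic minor): Cm (i), Ddim (ii°), Ebaug (III+), Fm (iv), G (V), Ab (VI), Bdim (vii°).
Shared triads with their functions: Ddim (vii° in Eb minor, ii° in C minor).

Ddim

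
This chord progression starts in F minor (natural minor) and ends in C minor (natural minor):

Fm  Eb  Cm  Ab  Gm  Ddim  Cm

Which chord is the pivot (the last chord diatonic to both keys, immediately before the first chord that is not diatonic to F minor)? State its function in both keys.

Ab — III in F minor, VI in C minor

Chords diatonic to F minor: Fm, Gdim, Ab, Bbm, Cm, Db, Eb.
Reading the progression, the first chord not in that set is Gm, so the modulation leaves F minor there.
The chord immediately before Gm is Ab, which is diatonic to both keys: III in F minor and VI in C minor.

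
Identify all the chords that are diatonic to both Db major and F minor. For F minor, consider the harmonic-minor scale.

Db, Fm, Bbm

Triads in Db major: Db (I), Ebm (ii), Fm (iii), Gb (IV), Ab (V), Bbm (vi), Cdim (vii°).
Triads in F minor (harmonic minor): Fm (i), Gdim (ii°), Abaug (III+), Bbm (iv), C (V), Db (VI), Edim (vii°).
Shared triads with their functions: Db (I in Db major, VI in F minor); Fm (iii in Db major, i in F minor); Bbm (vi in Db major, iv in F minor).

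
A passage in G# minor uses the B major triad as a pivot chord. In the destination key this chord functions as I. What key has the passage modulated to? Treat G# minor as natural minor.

B major

The numeral I denotes a major triad on scale degree 1. With B on degree 1, the tonic of the new key is B.
Degree 1 carries a major triad in major keys, so the destination is B major.
Check: the diatonic triads of B major are B (I), C#m (ii), D#m (iii), E (IV), F# (V), G#m (vi), A#dim (vii°) — B major is indeed I.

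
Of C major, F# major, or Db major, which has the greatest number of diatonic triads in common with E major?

Triads of E major: E major (I), F# minor (ii), G# minor (iii), A major (IV), B major (V), C# minor (vi), D# diminished (vii°).
C major shares 0: none.
F# major shares 2: G#m, B.
Db major shares 0: none.
The most common triads (2) are shared with F# major.

F# major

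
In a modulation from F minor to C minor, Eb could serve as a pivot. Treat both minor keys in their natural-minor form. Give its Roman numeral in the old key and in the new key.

VII in F minor; III in C minor

The scale of F minor (natural minor) is F G Ab Bb C Db Eb; Eb is degree 7, and the triad built there (Eb-G-Bb) is major, so it is VII.
The scale of C minor (natural minor) is C D Eb F G Ab Bb; Eb is degree 3, and the triad built there (Eb-G-Bb) is major, so it is III.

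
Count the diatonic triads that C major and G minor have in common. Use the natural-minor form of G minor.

Diatonic triads of C major: C major (I), D minor (ii), E minor (iii), F major (IV), G major (V), A minor (vi), B diminished (vii°).
Diatonic triads of G minor (natural minor): G minor (i), A diminished (ii°), Bb major (III), C minor (iv), D minor (v), Eb major (VI), F major (VII).
Matching root and quality in both lists: D minor, F major.
That gives 2 common triads.

2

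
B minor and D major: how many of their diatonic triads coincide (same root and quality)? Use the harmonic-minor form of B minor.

4

Diatonic triads of B minor (harmonic minor): B minor (i), C# diminished (ii°), D augmented (III+), E minor (iv), F# major (V), G major (VI), A# diminished (vii°).
Diatonic triads of D major: D major (I), E minor (ii), F# minor (iii), G major (IV), A major (V), B minor (vi), C# diminished (vii°).
Matching root and quality in both lists: B minor, C# diminished, E minor, G major.
That gives 4 common triads.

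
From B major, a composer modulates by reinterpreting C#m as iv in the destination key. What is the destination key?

G# minor

The numeral iv denotes a minor triad on scale degree 4. With C# on degree 4, the tonic of the new key is G#.
Degree 4 carries a minor triad in minor keys, so the destination is G# minor.
Check: the diatonic triads of G# minor (natural minor) are G#m (i), A#dim (ii°), B (III), C#m (iv), D#m (v), E (VI), F# (VII) — C#m is indeed iv.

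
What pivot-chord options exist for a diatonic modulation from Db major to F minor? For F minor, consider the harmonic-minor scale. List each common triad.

Db, Fm, Bbm

Triads in Db major: Db (I), Ebm (ii), Fm (iii), Gb (IV), Ab (V), Bbm (vi), Cdim (vii°).
Triads in F minor (harmonic minor): Fm (i), Gdim (ii°), Abaug (III+), Bbm (iv), C (V), Db (VI), Edim (vii°).
Shared triads with their functions: Db (I in Db major, VI in F minor); Fm (iii in Db major, i in F minor); Bbm (vi in Db major, iv in F minor).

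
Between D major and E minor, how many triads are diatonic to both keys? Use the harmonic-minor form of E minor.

Diatonic triads of D major: D major (I), E minor (ii), F# minor (iii), G major (IV), A major (V), B minor (vi), C# diminished (vii°).
Diatonic triads of E minor (harmonic minor): E minor (i), F# diminished (ii°), G augmented (III+), A minor (iv), B major (V), C major (VI), D# diminished (vii°).
Matching root and quality in both lists: E minor.
That gives 1 common triad.

1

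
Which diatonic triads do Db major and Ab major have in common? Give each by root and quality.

Triads in Db major: Db (I), Ebm (ii), Fm (iii), Gb (IV), Ab (V), Bbm (vi), Cdim (vii°).
Triads in Ab major: Ab (I), Bbm (ii), Cm (iii), Db (IV), Eb (V), Fm (vi), Gdim (vii°).
Shared triads with their functions: Db (I in Db major, IV in Ab major); Fm (iii in Db major, vi in Ab major); Ab (V in Db major, I in Ab major); Bbm (vi in Db major, ii in Ab major).

Db, Fm, Ab, Bbm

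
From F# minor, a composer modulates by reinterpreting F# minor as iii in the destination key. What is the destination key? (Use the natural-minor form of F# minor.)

D major

The numeral iii denotes a minor triad on scale degree 3. With F# on degree 3, the tonic of the new key is D.
Degree 3 carries a minor triad in major keys, so the destination is D major.
Check: the diatonic triads of D major are D (I), Em (ii), F#m (iii), G (IV), A (V), Bm (vi), C#dim (vii°) — F# minor is indeed iii.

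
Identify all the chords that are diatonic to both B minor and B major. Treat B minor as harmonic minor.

Triads in B minor (harmonic minor): Bm (i), C#dim (ii°), Daug (III+), Em (iv), F# (V), G (VI), A#dim (vii°).
Triads in B major: B (I), C#m (ii), D#m (iii), E (IV), F# (V), G#m (vi), A#dim (vii°).
Shared triads with their functions: F# (V in B minor, V in B major); A#dim (vii° in B minor, vii° in B major).

F#, A#dim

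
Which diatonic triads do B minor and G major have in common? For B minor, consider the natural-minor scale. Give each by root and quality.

Bm, D, Em, G

Triads in B minor (natural minor): B minor (i), C# diminished (ii°), D major (III), E minor (iv), F# minor (v), G major (VI), A major (VII).
Triads in G major: G major (I), A minor (ii), B minor (iii), C major (IV), D major (V), E minor (vi), F# diminished (vii°).
Shared triads with their functions: B minor (i in B minor, iii in G major); D major (III in B minor, V in G major); E minor (iv in B minor, vi in G major); G major (VI in B minor, I in G major).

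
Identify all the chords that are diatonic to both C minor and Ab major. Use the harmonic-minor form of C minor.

Cm, Fm, Ab

Triads in C minor (harmonic minor): Cm (i), Ddim (ii°), Ebaug (III+), Fm (iv), G (V), Ab (VI), Bdim (vii°).
Triads in Ab major: Ab (I), Bbm (ii), Cm (iii), Db (IV), Eb (V), Fm (vi), Gdim (vii°).
Shared triads with their functions: Cm (i in C minor, iii in Ab major); Fm (iv in C minor, vi in Ab major); Ab (VI in C minor, I in Ab major).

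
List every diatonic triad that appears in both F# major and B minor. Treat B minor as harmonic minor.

F#

Triads in F# major: F# major (I), G# minor (ii), A# minor (iii), B major (IV), C# major (V), D# minor (vi), E# diminished (vii°).
Triads in B minor (harmonic minor): B minor (i), C# diminished (ii°), D augmented (III+), E minor (iv), F# major (V), G major (VI), A# diminished (vii°).
Shared triads with their functions: F# major (I in F# major, V in B minor).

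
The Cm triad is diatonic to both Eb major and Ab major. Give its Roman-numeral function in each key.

The scale of Eb major is Eb F G Ab Bb C D; C is degree 6, and the triad built there (C-Eb-G) is minor, so it is vi.
The scale of Ab major is Ab Bb C Db Eb F G; C is degree 3, and the triad built there (C-Eb-G) is minor, so it is iii.

vi in Eb major; iii in Ab major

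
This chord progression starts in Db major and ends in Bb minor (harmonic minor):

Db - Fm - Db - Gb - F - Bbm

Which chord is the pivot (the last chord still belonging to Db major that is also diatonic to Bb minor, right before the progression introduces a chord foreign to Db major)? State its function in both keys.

Chords diatonic to Db major: Db, Ebm, Fm, Gb, Ab, Bbm, Cdim.
Reading the progression, the first chord not in that set is F, so the modulation leaves Db major there.
The chord immediately before F is Gb, which is diatonic to both keys: IV in Db major and VI in Bb minor.

Gb — IV in Db major, VI in Bb minor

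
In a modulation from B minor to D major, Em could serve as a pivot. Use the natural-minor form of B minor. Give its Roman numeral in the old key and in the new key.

The scale of B minor (natural minor) is B C# D E F# G A; E is degree 4, and the triad built there (E-G-B) is minor, so it is iv.
The scale of D major is D E F# G A B C#; E is degree 2, and the triad built there (E-G-B) is minor, so it is ii.

iv in B minor; ii in D major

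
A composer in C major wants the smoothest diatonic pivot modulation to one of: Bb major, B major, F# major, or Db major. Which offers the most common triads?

Bb major

Triads of C major: C (I), Dm (ii), Em (iii), F (IV), G (V), Am (vi), Bdim (vii°).
Bb major shares 2: Dm, F.
B major shares 0: none.
F# major shares 0: none.
Db major shares 0: none.
The most common triads (2) are shared with Bb major.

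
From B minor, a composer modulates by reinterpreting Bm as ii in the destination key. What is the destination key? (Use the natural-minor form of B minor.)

A major

The numeral ii denotes a minor triad on scale degree 2. With B on degree 2, the tonic of the new key is A.
Degree 2 carries a minor triad in major keys, so the destination is A major.
Check: the diatonic triads of A major are A (I), Bm (ii), C#m (iii), D (IV), E (V), F#m (vi), G#dim (vii°) — Bm is indeed ii.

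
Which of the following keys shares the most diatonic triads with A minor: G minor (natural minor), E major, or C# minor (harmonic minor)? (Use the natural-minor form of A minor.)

G minor

Triads of A minor (natural minor): Am (i), Bdim (ii°), C (III), Dm (iv), Em (v), F (VI), G (VII).
G minor (natural minor) shares 2: Dm, F.
E major shares 0: none.
C# minor (harmonic minor) shares 0: none.
The most common triads (2) are shared with G minor.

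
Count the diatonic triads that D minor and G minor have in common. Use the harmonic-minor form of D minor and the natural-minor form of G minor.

Diatonic triads of D minor (harmonic minor): Dm (i), Edim (ii°), Faug (III+), Gm (iv), A (V), Bb (VI), C#dim (vii°).
Diatonic triads of G minor (natural minor): Gm (i), Adim (ii°), Bb (III), Cm (iv), Dm (v), Eb (VI), F (VII).
Matching root and quality in both lists: Dm, Gm, Bb.
That gives 3 common triads.

3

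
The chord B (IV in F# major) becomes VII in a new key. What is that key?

C# minor

The numeral VII denotes a major triad on scale degree 7. With B on degree 7, the tonic of the new key is C#.
Degree 7 carries a major triad in natural-minor keys, so the destination is C# minor.
Check: the diatonic triads of C# minor (natural minor) are C#m (i), D#dim (ii°), E (III), F#m (iv), G#m (v), A (VI), B (VII) — B is indeed VII.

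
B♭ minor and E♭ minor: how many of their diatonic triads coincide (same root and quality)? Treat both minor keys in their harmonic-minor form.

Diatonic triads of B♭ minor (harmonic minor): B♭m (i), Cdim (ii°), D♭aug (III+), E♭m (iv), F (V), G♭ (VI), Adim (vii°).
Diatonic triads of E♭ minor (harmonic minor): E♭m (i), Fdim (ii°), G♭aug (III+), A♭m (iv), B♭ (V), C♭ (VI), Ddim (vii°).
Matching root and quality in both lists: E♭m.
That gives 1 common triad.

1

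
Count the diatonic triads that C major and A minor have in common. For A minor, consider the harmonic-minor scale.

4

Diatonic triads of C major: C (I), Dm (ii), Em (iii), F (IV), G (V), Am (vi), Bdim (vii°).
Diatonic triads of A minor (harmonic minor): Am (i), Bdim (ii°), Caug (III+), Dm (iv), E (V), F (VI), G♯dim (vii°).
Matching root and quality in both lists: Dm, F, Am, Bdim.
That gives 4 common triads.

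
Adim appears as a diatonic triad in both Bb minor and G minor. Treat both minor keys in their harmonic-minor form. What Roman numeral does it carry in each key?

The scale of Bb minor (harmonic minor) is Bb C Db Eb F Gb A; A is degree 7, and the triad built there (A-C-Eb) is diminished, so it is vii°.
The scale of G minor (harmonic minor) is G A Bb C D Eb F#; A is degree 2, and the triad built there (A-C-Eb) is diminished, so it is ii°.

vii° in Bb minor; ii° in G minor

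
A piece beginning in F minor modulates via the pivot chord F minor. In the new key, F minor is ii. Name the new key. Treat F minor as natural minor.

Eb major

The numeral ii denotes a minor triad on scale degree 2. With F on degree 2, the tonic of the new key is Eb.
Degree 2 carries a minor triad in major keys, so the destination is Eb major.
Check: the diatonic triads of Eb major are Eb (I), Fm (ii), Gm (iii), Ab (IV), Bb (V), Cm (vi), Ddim (vii°) — F minor is indeed ii.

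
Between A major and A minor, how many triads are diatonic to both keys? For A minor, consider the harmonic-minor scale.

2

Diatonic triads of A major: A (I), Bm (ii), C#m (iii), D (IV), E (V), F#m (vi), G#dim (vii°).
Diatonic triads of A minor (harmonic minor): Am (i), Bdim (ii°), Caug (III+), Dm (iv), E (V), F (VI), G#dim (vii°).
Matching root and quality in both lists: E, G#dim.
That gives 2 common triads.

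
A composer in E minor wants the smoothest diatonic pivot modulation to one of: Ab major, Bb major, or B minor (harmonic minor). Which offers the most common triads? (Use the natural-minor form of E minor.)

B minor

Triads of E minor (natural minor): E minor (i), F# diminished (ii°), G major (III), A minor (iv), B minor (v), C major (VI), D major (VII).
Ab major shares 0: none.
Bb major shares 0: none.
B minor (harmonic minor) shares 3: Em, G, Bm.
The most common triads (3) are shared with B minor.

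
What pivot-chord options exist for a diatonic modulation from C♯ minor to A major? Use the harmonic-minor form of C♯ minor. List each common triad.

Triads in C♯ minor (harmonic minor): C♯m (i), D♯dim (ii°), Eaug (III+), F♯m (iv), G♯ (V), A (VI), B♯dim (vii°).
Triads in A major: A (I), Bm (ii), C♯m (iii), D (IV), E (V), F♯m (vi), G♯dim (vii°).
Shared triads with their functions: C♯m (i in C♯ minor, iii in A major); F♯m (iv in C♯ minor, vi in A major); A (VI in C♯ minor, I in A major).

C♯m, F♯m, A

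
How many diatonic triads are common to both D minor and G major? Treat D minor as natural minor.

2

Diatonic triads of D minor (natural minor): D minor (i), E diminished (ii°), F major (III), G minor (iv), A minor (v), B♭ major (VI), C major (VII).
Diatonic triads of G major: G major (I), A minor (ii), B minor (iii), C major (IV), D major (V), E minor (vi), F♯ diminished (vii°).
Matching root and quality in both lists: A minor, C major.
That gives 2 common triads.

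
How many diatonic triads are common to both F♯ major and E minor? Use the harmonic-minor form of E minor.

1

Diatonic triads of F♯ major: F♯ (I), G♯m (ii), A♯m (iii), B (IV), C♯ (V), D♯m (vi), E♯dim (vii°).
Diatonic triads of E minor (harmonic minor): Em (i), F♯dim (ii°), Gaug (III+), Am (iv), B (V), C (VI), D♯dim (vii°).
Matching root and quality in both lists: B.
That gives 1 common triad.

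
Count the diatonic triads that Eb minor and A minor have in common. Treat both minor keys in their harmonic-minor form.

0

Diatonic triads of Eb minor (harmonic minor): Eb minor (i), F diminished (ii°), Gb augmented (III+), Ab minor (iv), Bb major (V), Cb major (VI), D diminished (vii°).
Diatonic triads of A minor (harmonic minor): A minor (i), B diminished (ii°), C augmented (III+), D minor (iv), E major (V), F major (VI), G# diminished (vii°).
No triad has the same root and quality in both keys.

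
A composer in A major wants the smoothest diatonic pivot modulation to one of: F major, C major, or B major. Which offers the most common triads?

B major

Triads of A major: A (I), Bm (ii), C#m (iii), D (IV), E (V), F#m (vi), G#dim (vii°).
F major shares 0: none.
C major shares 0: none.
B major shares 2: C#m, E.
The most common triads (2) are shared with B major.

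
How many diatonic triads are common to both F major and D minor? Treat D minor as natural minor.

Diatonic triads of F major: F major (I), G minor (ii), A minor (iii), Bb major (IV), C major (V), D minor (vi), E diminished (vii°).
Diatonic triads of D minor (natural minor): D minor (i), E diminished (ii°), F major (III), G minor (iv), A minor (v), Bb major (VI), C major (VII).
Matching root and quality in both lists: F major, G minor, A minor, Bb major, C major, D minor, E diminished.
That gives 7 common triads.

7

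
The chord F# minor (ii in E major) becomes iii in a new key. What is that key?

The numeral iii denotes a minor triad on scale degree 3. With F# on degree 3, the tonic of the new key is D.
Degree 3 carries a minor triad in major keys, so the destination is D major.
Check: the diatonic triads of D major are D (I), Em (ii), F#m (iii), G (IV), A (V), Bm (vi), C#dim (vii°) — F# minor is indeed iii.

D major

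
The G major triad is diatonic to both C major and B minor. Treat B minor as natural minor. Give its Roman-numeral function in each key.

V in C major; VI in B minor

The scale of C major is C D E F G A B; G is degree 5, and the triad built there (G-B-D) is major, so it is V.
The scale of B minor (natural minor) is B C# D E F# G A; G is degree 6, and the triad built there (G-B-D) is major, so it is VI.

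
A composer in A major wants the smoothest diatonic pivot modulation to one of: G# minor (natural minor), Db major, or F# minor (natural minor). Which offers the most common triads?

F# minor

Triads of A major: A major (I), B minor (ii), C# minor (iii), D major (IV), E major (V), F# minor (vi), G# diminished (vii°).
G# minor (natural minor) shares 2: C#m, E.
Db major shares 0: none.
F# minor (natural minor) shares 7: A, Bm, C#m, D, E, F#m, G#dim.
The most common triads (7) are shared with F# minor.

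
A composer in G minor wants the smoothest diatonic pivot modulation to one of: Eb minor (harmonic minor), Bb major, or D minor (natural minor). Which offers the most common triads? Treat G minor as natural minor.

Bb major

Triads of G minor (natural minor): G minor (i), A diminished (ii°), Bb major (III), C minor (iv), D minor (v), Eb major (VI), F major (VII).
Eb minor (harmonic minor) shares 1: Bb.
Bb major shares 7: Gm, Adim, Bb, Cm, Dm, Eb, F.
D minor (natural minor) shares 4: Gm, Bb, Dm, F.
The most common triads (7) are shared with Bb major.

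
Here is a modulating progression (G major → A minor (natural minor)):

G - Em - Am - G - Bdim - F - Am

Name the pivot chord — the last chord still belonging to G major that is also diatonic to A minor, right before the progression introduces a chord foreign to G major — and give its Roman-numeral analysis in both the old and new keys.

G — I in G major, VII in A minor

Chords diatonic to G major: G, Am, Bm, C, D, Em, F#dim.
Reading the progression, the first chord not in that set is Bdim, so the modulation leaves G major there.
The chord immediately before Bdim is G, which is diatonic to both keys: I in G major and VII in A minor.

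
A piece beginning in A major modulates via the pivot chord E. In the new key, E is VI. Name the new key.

G# minor

The numeral VI denotes a major triad on scale degree 6. With E on degree 6, the tonic of the new key is G#.
Degree 6 carries a major triad in minor keys, so the destination is G# minor.
Check: the diatonic triads of G# minor (natural minor) are G#m (i), A#dim (ii°), B (III), C#m (iv), D#m (v), E (VI), F# (VII) — E is indeed VI.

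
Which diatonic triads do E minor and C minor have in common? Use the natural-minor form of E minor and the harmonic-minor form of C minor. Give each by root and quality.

G

Triads in E minor (natural minor): Em (i), F#dim (ii°), G (III), Am (iv), Bm (v), C (VI), D (VII).
Triads in C minor (harmonic minor): Cm (i), Ddim (ii°), Ebaug (III+), Fm (iv), G (V), Ab (VI), Bdim (vii°).
Shared triads with their functions: G (III in E minor, V in C minor).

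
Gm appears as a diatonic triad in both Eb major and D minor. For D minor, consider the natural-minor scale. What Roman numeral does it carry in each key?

The scale of Eb major is Eb F G Ab Bb C D; G is degree 3, and the triad built there (G-Bb-D) is minor, so it is iii.
The scale of D minor (natural minor) is D E F G A Bb C; G is degree 4, and the triad built there (G-Bb-D) is minor, so it is iv.

iii in Eb major; iv in D minor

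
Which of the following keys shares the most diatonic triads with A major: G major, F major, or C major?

Triads of A major: A major (I), B minor (ii), C# minor (iii), D major (IV), E major (V), F# minor (vi), G# diminished (vii°).
G major shares 2: Bm, D.
F major shares 0: none.
C major shares 0: none.
The most common triads (2) are shared with G major.

G major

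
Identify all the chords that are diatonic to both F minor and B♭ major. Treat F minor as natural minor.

Triads in F minor (natural minor): Fm (i), Gdim (ii°), A♭ (III), B♭m (iv), Cm (v), D♭ (VI), E♭ (VII).
Triads in B♭ major: B♭ (I), Cm (ii), Dm (iii), E♭ (IV), F (V), Gm (vi), Adim (vii°).
Shared triads with their functions: Cm (v in F minor, ii in B♭ major); E♭ (VII in F minor, IV in B♭ major).

Cm, E♭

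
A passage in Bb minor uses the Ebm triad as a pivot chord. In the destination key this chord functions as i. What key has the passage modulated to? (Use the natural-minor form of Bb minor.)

The numeral i denotes a minor triad on scale degree 1. With Eb on degree 1, the tonic of the new key is Eb.
Degree 1 carries a minor triad in minor keys, so the destination is Eb minor.
Check: the diatonic triads of Eb minor (natural minor) are Ebm (i), Fdim (ii°), Gb (III), Abm (iv), Bbm (v), Cb (VI), Db (VII) — Ebm is indeed i.

Eb minor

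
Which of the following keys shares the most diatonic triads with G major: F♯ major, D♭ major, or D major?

Triads of G major: G major (I), A minor (ii), B minor (iii), C major (IV), D major (V), E minor (vi), F♯ diminished (vii°).
F♯ major shares 0: none.
D♭ major shares 0: none.
D major shares 4: G, Bm, D, Em.
The most common triads (4) are shared with D major.

D major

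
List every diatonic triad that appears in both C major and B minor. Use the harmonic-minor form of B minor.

Triads in C major: C major (I), D minor (ii), E minor (iii), F major (IV), G major (V), A minor (vi), B diminished (vii°).
Triads in B minor (harmonic minor): B minor (i), C# diminished (ii°), D augmented (III+), E minor (iv), F# major (V), G major (VI), A# diminished (vii°).
Shared triads with their functions: E minor (iii in C major, iv in B minor); G major (V in C major, VI in B minor).

Em, G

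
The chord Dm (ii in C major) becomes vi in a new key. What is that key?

F major

The numeral vi denotes a minor triad on scale degree 6. With D on degree 6, the tonic of the new key is F.
Degree 6 carries a minor triad in major keys, so the destination is F major.
Check: the diatonic triads of F major are F (I), Gm (ii), Am (iii), B♭ (IV), C (V), Dm (vi), Edim (vii°) — Dm is indeed vi.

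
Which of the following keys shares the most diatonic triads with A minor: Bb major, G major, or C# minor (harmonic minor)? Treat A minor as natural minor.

Triads of A minor (natural minor): Am (i), Bdim (ii°), C (III), Dm (iv), Em (v), F (VI), G (VII).
Bb major shares 2: Dm, F.
G major shares 4: Am, C, Em, G.
C# minor (harmonic minor) shares 0: none.
The most common triads (4) are shared with G major.

G major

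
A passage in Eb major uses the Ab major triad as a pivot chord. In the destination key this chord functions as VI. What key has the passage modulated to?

C minor

The numeral VI denotes a major triad on scale degree 6. With Ab on degree 6, the tonic of the new key is C.
Degree 6 carries a major triad in minor keys, so the destination is C minor.
Check: the diatonic triads of C minor (natural minor) are Cm (i), Ddim (ii°), Eb (III), Fm (iv), Gm (v), Ab (VI), Bb (VII) — Ab major is indeed VI.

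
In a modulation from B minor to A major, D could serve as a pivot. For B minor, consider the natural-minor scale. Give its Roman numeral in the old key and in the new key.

The scale of B minor (natural minor) is B C# D E F# G A; D is degree 3, and the triad built there (D-F#-A) is major, so it is III.
The scale of A major is A B C# D E F# G#; D is degree 4, and the triad built there (D-F#-A) is major, so it is IV.

III in B minor; IV in A major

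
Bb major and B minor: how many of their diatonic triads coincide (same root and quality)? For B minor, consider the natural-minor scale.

0

Diatonic triads of Bb major: Bb (I), Cm (ii), Dm (iii), Eb (IV), F (V), Gm (vi), Adim (vii°).
Diatonic triads of B minor (natural minor): Bm (i), C#dim (ii°), D (III), Em (iv), F#m (v), G (VI), A (VII).
No triad has the same root and quality in both keys.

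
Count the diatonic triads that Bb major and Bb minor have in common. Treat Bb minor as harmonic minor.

2

Diatonic triads of Bb major: Bb major (I), C minor (ii), D minor (iii), Eb major (IV), F major (V), G minor (vi), A diminished (vii°).
Diatonic triads of Bb minor (harmonic minor): Bb minor (i), C diminished (ii°), Db augmented (III+), Eb minor (iv), F major (V), Gb major (VI), A diminished (vii°).
Matching root and quality in both lists: F major, A diminished.
That gives 2 common triads.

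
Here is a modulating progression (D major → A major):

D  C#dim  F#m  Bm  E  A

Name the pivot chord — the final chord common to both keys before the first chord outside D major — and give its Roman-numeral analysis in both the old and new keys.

Bm — vi in D major, ii in A major

Chords diatonic to D major: D, Em, F#m, G, A, Bm, C#dim.
Reading the progression, the first chord not in that set is E, so the modulation leaves D major there.
The chord immediately before E is Bm, which is diatonic to both keys: vi in D major and ii in A major.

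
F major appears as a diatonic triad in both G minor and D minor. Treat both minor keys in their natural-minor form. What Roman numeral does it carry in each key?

The scale of G minor (natural minor) is G A Bb C D Eb F; F is degree 7, and the triad built there (F-A-C) is major, so it is VII.
The scale of D minor (natural minor) is D E F G A Bb C; F is degree 3, and the triad built there (F-A-C) is major, so it is III.

VII in G minor; III in D minor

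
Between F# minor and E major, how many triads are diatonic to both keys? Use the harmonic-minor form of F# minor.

1

Diatonic triads of F# minor (harmonic minor): F#m (i), G#dim (ii°), Aaug (III+), Bm (iv), C# (V), D (VI), E#dim (vii°).
Diatonic triads of E major: E (I), F#m (ii), G#m (iii), A (IV), B (V), C#m (vi), D#dim (vii°).
Matching root and quality in both lists: F#m.
That gives 1 common triad.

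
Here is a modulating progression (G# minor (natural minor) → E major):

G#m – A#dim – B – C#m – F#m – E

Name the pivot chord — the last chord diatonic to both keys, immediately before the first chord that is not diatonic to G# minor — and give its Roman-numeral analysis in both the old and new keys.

Chords diatonic to G# minor: G#m, A#dim, B, C#m, D#m, E, F#.
Reading the progression, the first chord not in that set is F#m, so the modulation leaves G# minor there.
The chord immediately before F#m is C#m, which is diatonic to both keys: iv in G# minor and vi in E major.

C#m — iv in G# minor, vi in E major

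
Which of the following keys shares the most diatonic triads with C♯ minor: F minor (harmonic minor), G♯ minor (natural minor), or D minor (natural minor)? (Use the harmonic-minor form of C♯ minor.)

Triads of C♯ minor (harmonic minor): C♯ minor (i), D♯ diminished (ii°), E augmented (III+), F♯ minor (iv), G♯ major (V), A major (VI), B♯ diminished (vii°).
F minor (harmonic minor) shares 0: none.
G♯ minor (natural minor) shares 1: C♯m.
D minor (natural minor) shares 0: none.
The most common triads (1) are shared with G♯ minor.

G♯ minor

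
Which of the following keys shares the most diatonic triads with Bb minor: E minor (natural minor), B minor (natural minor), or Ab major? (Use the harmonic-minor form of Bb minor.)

Triads of Bb minor (harmonic minor): Bb minor (i), C diminished (ii°), Db augmented (III+), Eb minor (iv), F major (V), Gb major (VI), A diminished (vii°).
E minor (natural minor) shares 0: none.
B minor (natural minor) shares 0: none.
Ab major shares 1: Bbm.
The most common triads (1) are shared with Ab major.

Ab major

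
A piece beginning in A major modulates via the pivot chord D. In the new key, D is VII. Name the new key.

E minor

The numeral VII denotes a major triad on scale degree 7. With D on degree 7, the tonic of the new key is E.
Degree 7 carries a major triad in natural-minor keys, so the destination is E minor.
Check: the diatonic triads of E minor (natural minor) are Em (i), F♯dim (ii°), G (III), Am (iv), Bm (v), C (VI), D (VII) — D is indeed VII.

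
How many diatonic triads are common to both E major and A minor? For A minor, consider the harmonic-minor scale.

1

Diatonic triads of E major: E (I), F#m (ii), G#m (iii), A (IV), B (V), C#m (vi), D#dim (vii°).
Diatonic triads of A minor (harmonic minor): Am (i), Bdim (ii°), Caug (III+), Dm (iv), E (V), F (VI), G#dim (vii°).
Matching root and quality in both lists: E.
That gives 1 common triad.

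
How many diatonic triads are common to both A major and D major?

Diatonic triads of A major: A major (I), B minor (ii), C# minor (iii), D major (IV), E major (V), F# minor (vi), G# diminished (vii°).
Diatonic triads of D major: D major (I), E minor (ii), F# minor (iii), G major (IV), A major (V), B minor (vi), C# diminished (vii°).
Matching root and quality in both lists: A major, B minor, D major, F# minor.
That gives 4 common triads.

4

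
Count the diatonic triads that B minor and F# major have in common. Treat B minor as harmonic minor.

1

Diatonic triads of B minor (harmonic minor): B minor (i), C# diminished (ii°), D augmented (III+), E minor (iv), F# major (V), G major (VI), A# diminished (vii°).
Diatonic triads of F# major: F# major (I), G# minor (ii), A# minor (iii), B major (IV), C# major (V), D# minor (vi), E# diminished (vii°).
Matching root and quality in both lists: F# major.
That gives 1 common triad.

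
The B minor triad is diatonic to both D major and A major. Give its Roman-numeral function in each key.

vi in D major; ii in A major

The scale of D major is D E F# G A B C#; B is degree 6, and the triad built there (B-D-F#) is minor, so it is vi.
The scale of A major is A B C# D E F# G#; B is degree 2, and the triad built there (B-D-F#) is minor, so it is ii.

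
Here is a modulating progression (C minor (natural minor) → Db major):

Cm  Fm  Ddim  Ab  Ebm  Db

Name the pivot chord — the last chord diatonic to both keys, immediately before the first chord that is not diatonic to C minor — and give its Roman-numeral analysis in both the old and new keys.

Chords diatonic to C minor: Cm, Ddim, Eb, Fm, Gm, Ab, Bb.
Reading the progression, the first chord not in that set is Ebm, so the modulation leaves C minor there.
The chord immediately before Ebm is Ab, which is diatonic to both keys: VI in C minor and V in Db major.

Ab — VI in C minor, V in Db major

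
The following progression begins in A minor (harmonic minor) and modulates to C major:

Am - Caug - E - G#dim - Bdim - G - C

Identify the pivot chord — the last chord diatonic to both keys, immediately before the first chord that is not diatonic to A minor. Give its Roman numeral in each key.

Chords diatonic to A minor: Am, Bdim, Caug, Dm, E, F, G#dim.
Reading the progression, the first chord not in that set is G, so the modulation leaves A minor there.
The chord immediately before G is Bdim, which is diatonic to both keys: ii° in A minor and vii° in C major.

Bdim — ii° in A minor, vii° in C major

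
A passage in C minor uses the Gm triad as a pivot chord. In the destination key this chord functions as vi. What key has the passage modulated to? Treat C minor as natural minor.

The numeral vi denotes a minor triad on scale degree 6. With G on degree 6, the tonic of the new key is Bb.
Degree 6 carries a minor triad in major keys, so the destination is Bb major.
Check: the diatonic triads of Bb major are Bb (I), Cm (ii), Dm (iii), Eb (IV), F (V), Gm (vi), Adim (vii°) — Gm is indeed vi.

Bb major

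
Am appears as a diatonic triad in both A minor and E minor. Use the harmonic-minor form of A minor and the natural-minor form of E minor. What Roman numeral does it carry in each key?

i in A minor; iv in E minor

The scale of A minor (harmonic minor) is A B C D E F G#; A is degree 1, and the triad built there (A-C-E) is minor, so it is i.
The scale of E minor (natural minor) is E F# G A B C D; A is degree 4, and the triad built there (A-C-E) is minor, so it is iv.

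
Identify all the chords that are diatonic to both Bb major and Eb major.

Bb, Cm, Eb, Gm

Triads in Bb major: Bb (I), Cm (ii), Dm (iii), Eb (IV), F (V), Gm (vi), Adim (vii°).
Triads in Eb major: Eb (I), Fm (ii), Gm (iii), Ab (IV), Bb (V), Cm (vi), Ddim (vii°).
Shared triads with their functions: Bb (I in Bb major, V in Eb major); Cm (ii in Bb major, vi in Eb major); Eb (IV in Bb major, I in Eb major); Gm (vi in Bb major, iii in Eb major).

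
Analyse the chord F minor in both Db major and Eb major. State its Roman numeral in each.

iii in Db major; ii in Eb major

The scale of Db major is Db Eb F Gb Ab Bb C; F is degree 3, and the triad built there (F-Ab-C) is minor, so it is iii.
The scale of Eb major is Eb F G Ab Bb C D; F is degree 2, and the triad built there (F-Ab-C) is minor, so it is ii.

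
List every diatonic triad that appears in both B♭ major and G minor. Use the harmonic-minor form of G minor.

Triads in B♭ major: B♭ (I), Cm (ii), Dm (iii), E♭ (IV), F (V), Gm (vi), Adim (vii°).
Triads in G minor (harmonic minor): Gm (i), Adim (ii°), B♭aug (III+), Cm (iv), D (V), E♭ (VI), F♯dim (vii°).
Shared triads with their functions: Cm (ii in B♭ major, iv in G minor); E♭ (IV in B♭ major, VI in G minor); Gm (vi in B♭ major, i in G minor); Adim (vii° in B♭ major, ii° in G minor).

Cm, E♭, Gm, Adim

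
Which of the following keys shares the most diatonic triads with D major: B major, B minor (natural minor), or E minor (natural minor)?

B minor

Triads of D major: D major (I), E minor (ii), F# minor (iii), G major (IV), A major (V), B minor (vi), C# diminished (vii°).
B major shares 0: none.
B minor (natural minor) shares 7: D, Em, F#m, G, A, Bm, C#dim.
E minor (natural minor) shares 4: D, Em, G, Bm.
The most common triads (7) are shared with B minor.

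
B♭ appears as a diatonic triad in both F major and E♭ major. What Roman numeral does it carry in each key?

The scale of F major is F G A B♭ C D E; B♭ is degree 4, and the triad built there (B♭-D-F) is major, so it is IV.
The scale of E♭ major is E♭ F G A♭ B♭ C D; B♭ is degree 5, and the triad built there (B♭-D-F) is major, so it is V.

IV in F major; V in E♭ major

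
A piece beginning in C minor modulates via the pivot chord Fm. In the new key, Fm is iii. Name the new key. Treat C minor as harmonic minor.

The numeral iii denotes a minor triad on scale degree 3. With F on degree 3, the tonic of the new key is D♭.
Degree 3 carries a minor triad in major keys, so the destination is D♭ major.
Check: the diatonic triads of D♭ major are D♭ (I), E♭m (ii), Fm (iii), G♭ (IV), A♭ (V), B♭m (vi), Cdim (vii°) — Fm is indeed iii.

D♭ major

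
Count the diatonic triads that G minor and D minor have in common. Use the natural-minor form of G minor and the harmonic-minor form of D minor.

Diatonic triads of G minor (natural minor): G minor (i), A diminished (ii°), Bb major (III), C minor (iv), D minor (v), Eb major (VI), F major (VII).
Diatonic triads of D minor (harmonic minor): D minor (i), E diminished (ii°), F augmented (III+), G minor (iv), A major (V), Bb major (VI), C# diminished (vii°).
Matching root and quality in both lists: G minor, Bb major, D minor.
That gives 3 common triads.

3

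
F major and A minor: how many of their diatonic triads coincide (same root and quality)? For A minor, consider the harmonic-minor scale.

Diatonic triads of F major: F major (I), G minor (ii), A minor (iii), Bb major (IV), C major (V), D minor (vi), E diminished (vii°).
Diatonic triads of A minor (harmonic minor): A minor (i), B diminished (ii°), C augmented (III+), D minor (iv), E major (V), F major (VI), G# diminished (vii°).
Matching root and quality in both lists: F major, A minor, D minor.
That gives 3 common triads.

3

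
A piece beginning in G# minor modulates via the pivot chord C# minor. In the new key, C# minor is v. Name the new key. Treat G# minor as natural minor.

The numeral v denotes a minor triad on scale degree 5. With C# on degree 5, the tonic of the new key is F#.
Degree 5 carries a minor triad in natural-minor keys, so the destination is F# minor.
Check: the diatonic triads of F# minor (natural minor) are F#m (i), G#dim (ii°), A (III), Bm (iv), C#m (v), D (VI), E (VII) — C# minor is indeed v.

F# minor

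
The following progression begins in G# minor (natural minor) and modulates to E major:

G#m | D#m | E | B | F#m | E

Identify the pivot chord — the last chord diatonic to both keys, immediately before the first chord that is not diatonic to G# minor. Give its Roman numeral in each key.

B — III in G# minor, V in E major

Chords diatonic to G# minor: G#m, A#dim, B, C#m, D#m, E, F#.
Reading the progression, the first chord not in that set is F#m, so the modulation leaves G# minor there.
The chord immediately before F#m is B, which is diatonic to both keys: III in G# minor and V in E major.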